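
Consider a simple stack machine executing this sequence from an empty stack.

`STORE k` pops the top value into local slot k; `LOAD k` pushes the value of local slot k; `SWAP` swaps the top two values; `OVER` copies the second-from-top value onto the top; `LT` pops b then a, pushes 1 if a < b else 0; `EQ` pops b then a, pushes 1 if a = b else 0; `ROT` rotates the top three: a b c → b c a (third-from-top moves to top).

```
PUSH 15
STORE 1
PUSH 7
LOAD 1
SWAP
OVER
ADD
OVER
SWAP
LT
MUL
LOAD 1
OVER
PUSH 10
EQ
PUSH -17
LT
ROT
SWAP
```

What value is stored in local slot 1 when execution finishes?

15

PUSH 15  → 15
STORE 1  → (empty)
PUSH 7   → 7
LOAD 1   → 7 15
SWAP     → 15 7
OVER     → 15 7 15
ADD      → 15 22
OVER     → 15 22 15
SWAP     → 15 15 22
LT       → 15 1
MUL      → 15
LOAD 1   → 15 15
OVER     → 15 15 15
PUSH 10  → 15 15 15 10
EQ       → 15 15 0
PUSH -17 → 15 15 0 -17
LT       → 15 15 0
ROT      → 15 0 15
SWAP     → 15 15 0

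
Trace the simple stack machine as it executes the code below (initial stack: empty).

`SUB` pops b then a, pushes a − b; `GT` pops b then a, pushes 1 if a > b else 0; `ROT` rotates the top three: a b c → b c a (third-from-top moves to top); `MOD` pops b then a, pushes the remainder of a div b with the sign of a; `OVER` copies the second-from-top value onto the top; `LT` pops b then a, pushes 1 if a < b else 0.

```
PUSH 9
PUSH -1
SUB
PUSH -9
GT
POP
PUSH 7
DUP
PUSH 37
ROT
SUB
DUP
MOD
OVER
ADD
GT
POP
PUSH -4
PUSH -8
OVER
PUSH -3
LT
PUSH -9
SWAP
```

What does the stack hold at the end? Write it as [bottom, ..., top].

[-4, -8, -9, 1]

PUSH 9  -> [9]
PUSH -1 -> [9, -1]
SUB     -> [10]
PUSH -9 -> [10, -9]
GT      -> [1]
POP     -> []
PUSH 7  -> [7]
DUP     -> [7, 7]
PUSH 37 -> [7, 7, 37]
ROT     -> [7, 37, 7]
SUB     -> [7, 30]
DUP     -> [7, 30, 30]
MOD     -> [7, 0]
OVER    -> [7, 0, 7]
ADD     -> [7, 7]
GT      -> [0]
POP     -> []
PUSH -4 -> [-4]
PUSH -8 -> [-4, -8]
OVER    -> [-4, -8, -4]
PUSH -3 -> [-4, -8, -4, -3]
LT      -> [-4, -8, 1]
PUSH -9 -> [-4, -8, 1, -9]
SWAP    -> [-4, -8, -9, 1]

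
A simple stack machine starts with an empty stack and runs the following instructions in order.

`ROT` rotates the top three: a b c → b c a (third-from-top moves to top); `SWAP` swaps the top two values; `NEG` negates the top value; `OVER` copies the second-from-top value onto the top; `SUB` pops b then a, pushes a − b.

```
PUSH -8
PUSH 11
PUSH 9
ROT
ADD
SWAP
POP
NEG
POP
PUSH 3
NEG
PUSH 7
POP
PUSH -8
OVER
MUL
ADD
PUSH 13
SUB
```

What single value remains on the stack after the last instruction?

PUSH -8 → [-8]
PUSH 11 → [-8, 11]
PUSH 9  → [-8, 11, 9]
ROT     → [11, 9, -8]
ADD     → [11, 1]
SWAP    → [1, 11]
POP     → [1]
NEG     → [-1]
POP     → []
PUSH 3  → [3]
NEG     → [-3]
PUSH 7  → [-3, 7]
POP     → [-3]
PUSH -8 → [-3, -8]
OVER    → [-3, -8, -3]
MUL     → [-3, 24]
ADD     → [21]
PUSH 13 → [21, 13]
SUB     → [8]

8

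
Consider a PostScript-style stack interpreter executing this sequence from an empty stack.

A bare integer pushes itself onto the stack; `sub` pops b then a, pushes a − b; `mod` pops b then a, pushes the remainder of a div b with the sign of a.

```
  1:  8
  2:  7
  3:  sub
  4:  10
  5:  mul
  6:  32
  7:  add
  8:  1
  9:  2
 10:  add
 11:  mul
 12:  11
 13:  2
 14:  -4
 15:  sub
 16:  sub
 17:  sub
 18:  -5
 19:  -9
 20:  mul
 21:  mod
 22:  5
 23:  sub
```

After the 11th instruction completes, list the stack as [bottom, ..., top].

8   -> [8]
7   -> [8, 7]
sub -> [1]
10  -> [1, 10]
mul -> [10]
32  -> [10, 32]
add -> [42]
1   -> [42, 1]
2   -> [42, 1, 2]
add -> [42, 3]
mul -> [126]

[126]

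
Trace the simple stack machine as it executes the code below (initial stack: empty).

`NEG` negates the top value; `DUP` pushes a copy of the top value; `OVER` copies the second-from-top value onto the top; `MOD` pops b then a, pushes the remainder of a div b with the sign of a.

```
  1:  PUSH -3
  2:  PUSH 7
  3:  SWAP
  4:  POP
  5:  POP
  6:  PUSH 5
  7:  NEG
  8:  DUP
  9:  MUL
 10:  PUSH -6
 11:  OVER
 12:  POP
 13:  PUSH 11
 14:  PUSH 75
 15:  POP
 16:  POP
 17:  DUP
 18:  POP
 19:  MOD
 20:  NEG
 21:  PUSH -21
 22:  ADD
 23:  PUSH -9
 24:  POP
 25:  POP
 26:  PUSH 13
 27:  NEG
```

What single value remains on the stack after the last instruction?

PUSH -3  : [-3]
PUSH 7   : [-3, 7]
SWAP     : [7, -3]
POP      : [7]
POP      : []
PUSH 5   : [5]
NEG      : [-5]
DUP      : [-5, -5]
MUL      : [25]
PUSH -6  : [25, -6]
OVER     : [25, -6, 25]
POP      : [25, -6]
PUSH 11  : [25, -6, 11]
PUSH 75  : [25, -6, 11, 75]
POP      : [25, -6, 11]
POP      : [25, -6]
DUP      : [25, -6, -6]
POP      : [25, -6]
MOD      : [1]
NEG      : [-1]
PUSH -21 : [-1, -21]
ADD      : [-22]
PUSH -9  : [-22, -9]
POP      : [-22]
POP      : []
PUSH 13  : [13]
NEG      : [-13]

-13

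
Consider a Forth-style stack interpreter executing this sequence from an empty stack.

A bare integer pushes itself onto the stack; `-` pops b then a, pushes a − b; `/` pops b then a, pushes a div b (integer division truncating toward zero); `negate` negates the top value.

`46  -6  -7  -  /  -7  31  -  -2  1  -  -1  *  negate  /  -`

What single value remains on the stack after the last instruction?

46     → 46
-6     → 46 -6
-7     → 46 -6 -7
-      → 46 1
/      → 46
-7     → 46 -7
31     → 46 -7 31
-      → 46 -38
-2     → 46 -38 -2
1      → 46 -38 -2 1
-      → 46 -38 -3
-1     → 46 -38 -3 -1
*      → 46 -38 3
negate → 46 -38 -3
/      → 46 12
-      → 34

34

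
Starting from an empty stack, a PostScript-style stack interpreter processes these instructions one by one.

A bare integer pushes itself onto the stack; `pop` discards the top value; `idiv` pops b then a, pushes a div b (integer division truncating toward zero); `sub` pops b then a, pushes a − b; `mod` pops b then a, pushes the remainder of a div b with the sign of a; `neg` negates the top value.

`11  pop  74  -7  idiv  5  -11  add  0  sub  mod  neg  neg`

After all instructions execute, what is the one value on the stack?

-4

11   -> 11
pop  -> (empty)
74   -> 74
-7   -> 74 -7
idiv -> -10
5    -> -10 5
-11  -> -10 5 -11
add  -> -10 -6
0    -> -10 -6 0
sub  -> -10 -6
mod  -> -4
neg  -> 4
neg  -> -4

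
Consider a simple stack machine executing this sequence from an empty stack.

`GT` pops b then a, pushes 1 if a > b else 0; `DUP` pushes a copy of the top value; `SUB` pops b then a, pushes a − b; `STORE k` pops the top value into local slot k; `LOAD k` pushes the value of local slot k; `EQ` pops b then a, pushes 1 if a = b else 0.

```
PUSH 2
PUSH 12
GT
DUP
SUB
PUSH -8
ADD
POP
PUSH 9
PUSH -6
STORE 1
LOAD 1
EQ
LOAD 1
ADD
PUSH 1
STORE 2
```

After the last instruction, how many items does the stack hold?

1

PUSH 2  -> [2]
PUSH 12 -> [2, 12]
GT      -> [0]
DUP     -> [0, 0]
SUB     -> [0]
PUSH -8 -> [0, -8]
ADD     -> [-8]
POP     -> []
PUSH 9  -> [9]
PUSH -6 -> [9, -6]
STORE 1 -> [9]
LOAD 1  -> [9, -6]
EQ      -> [0]
LOAD 1  -> [0, -6]
ADD     -> [-6]
PUSH 1  -> [-6, 1]
STORE 2 -> [-6]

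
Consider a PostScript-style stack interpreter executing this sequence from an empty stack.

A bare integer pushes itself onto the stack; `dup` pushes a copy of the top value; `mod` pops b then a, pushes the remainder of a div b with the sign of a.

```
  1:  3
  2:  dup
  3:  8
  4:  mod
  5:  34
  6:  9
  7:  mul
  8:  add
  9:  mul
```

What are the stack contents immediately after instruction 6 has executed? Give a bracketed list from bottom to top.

3   → [3]
dup → [3, 3]
8   → [3, 3, 8]
mod → [3, 3]
34  → [3, 3, 34]
9   → [3, 3, 34, 9]

[3, 3, 34, 9]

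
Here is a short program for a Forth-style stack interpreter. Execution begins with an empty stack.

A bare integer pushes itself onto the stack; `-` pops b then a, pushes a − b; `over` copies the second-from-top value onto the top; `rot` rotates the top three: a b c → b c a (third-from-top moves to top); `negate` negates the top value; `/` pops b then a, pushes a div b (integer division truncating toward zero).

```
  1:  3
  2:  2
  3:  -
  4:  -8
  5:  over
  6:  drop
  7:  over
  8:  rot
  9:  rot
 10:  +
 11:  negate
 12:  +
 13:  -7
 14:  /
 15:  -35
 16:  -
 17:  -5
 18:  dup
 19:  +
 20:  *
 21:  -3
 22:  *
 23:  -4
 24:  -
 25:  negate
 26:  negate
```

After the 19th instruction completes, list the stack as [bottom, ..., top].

3       [3]
2       [3, 2]
-       [1]
-8      [1, -8]
over    [1, -8, 1]
drop    [1, -8]
over    [1, -8, 1]
rot     [-8, 1, 1]
rot     [1, 1, -8]
+       [1, -7]
negate  [1, 7]
+       [8]
-7      [8, -7]
/       [-1]
-35     [-1, -35]
-       [34]
-5      [34, -5]
dup     [34, -5, -5]
+       [34, -10]

[34, -10]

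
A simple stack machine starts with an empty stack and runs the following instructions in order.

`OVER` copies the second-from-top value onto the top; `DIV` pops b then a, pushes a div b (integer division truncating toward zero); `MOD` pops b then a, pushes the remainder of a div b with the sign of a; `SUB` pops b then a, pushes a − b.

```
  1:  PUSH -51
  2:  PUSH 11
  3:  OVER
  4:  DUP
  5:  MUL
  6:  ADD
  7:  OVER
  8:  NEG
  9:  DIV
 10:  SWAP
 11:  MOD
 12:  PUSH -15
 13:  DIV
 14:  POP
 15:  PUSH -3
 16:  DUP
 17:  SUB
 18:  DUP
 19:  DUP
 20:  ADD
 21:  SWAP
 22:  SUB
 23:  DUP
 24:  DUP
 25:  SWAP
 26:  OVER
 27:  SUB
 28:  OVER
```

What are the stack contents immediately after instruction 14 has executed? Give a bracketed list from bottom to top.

[]

PUSH -51 : [-51]
PUSH 11  : [-51, 11]
OVER     : [-51, 11, -51]
DUP      : [-51, 11, -51, -51]
MUL      : [-51, 11, 2601]
ADD      : [-51, 2612]
OVER     : [-51, 2612, -51]
NEG      : [-51, 2612, 51]
DIV      : [-51, 51]
SWAP     : [51, -51]
MOD      : [0]
PUSH -15 : [0, -15]
DIV      : [0]
POP      : []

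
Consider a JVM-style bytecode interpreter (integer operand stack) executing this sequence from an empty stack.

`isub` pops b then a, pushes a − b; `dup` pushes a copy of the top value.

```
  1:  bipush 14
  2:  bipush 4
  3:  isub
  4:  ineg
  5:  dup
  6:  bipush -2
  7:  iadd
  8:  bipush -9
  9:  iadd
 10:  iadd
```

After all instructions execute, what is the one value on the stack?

-31

bipush 14 : 14
bipush 4  : 14 4
isub      : 10
ineg      : -10
dup       : -10 -10
bipush -2 : -10 -10 -2
iadd      : -10 -12
bipush -9 : -10 -12 -9
iadd      : -10 -21
iadd      : -31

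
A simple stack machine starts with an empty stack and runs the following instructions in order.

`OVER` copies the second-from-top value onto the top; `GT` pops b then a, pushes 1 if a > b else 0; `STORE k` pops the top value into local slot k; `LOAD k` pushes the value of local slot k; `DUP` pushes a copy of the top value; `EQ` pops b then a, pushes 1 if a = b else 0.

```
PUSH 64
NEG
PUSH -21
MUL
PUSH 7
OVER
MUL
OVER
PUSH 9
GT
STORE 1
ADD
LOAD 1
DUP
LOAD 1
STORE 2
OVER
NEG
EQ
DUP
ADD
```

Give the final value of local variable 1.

1

PUSH 64  -> 64
NEG      -> -64
PUSH -21 -> -64 -21
MUL      -> 1344
PUSH 7   -> 1344 7
OVER     -> 1344 7 1344
MUL      -> 1344 9408
OVER     -> 1344 9408 1344
PUSH 9   -> 1344 9408 1344 9
GT       -> 1344 9408 1
STORE 1  -> 1344 9408
ADD      -> 10752
LOAD 1   -> 10752 1
DUP      -> 10752 1 1
LOAD 1   -> 10752 1 1 1
STORE 2  -> 10752 1 1
OVER     -> 10752 1 1 1
NEG      -> 10752 1 1 -1
EQ       -> 10752 1 0
DUP      -> 10752 1 0 0
ADD      -> 10752 1 0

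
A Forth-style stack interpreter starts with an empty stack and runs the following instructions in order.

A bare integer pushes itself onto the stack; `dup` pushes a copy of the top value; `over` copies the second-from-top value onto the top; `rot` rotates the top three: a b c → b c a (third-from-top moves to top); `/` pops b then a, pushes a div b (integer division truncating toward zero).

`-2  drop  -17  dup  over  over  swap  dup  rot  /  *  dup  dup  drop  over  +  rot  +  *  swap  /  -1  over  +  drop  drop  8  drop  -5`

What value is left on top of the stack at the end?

-2   → [-2]
drop → []
-17  → [-17]
dup  → [-17, -17]
over → [-17, -17, -17]
over → [-17, -17, -17, -17]
swap → [-17, -17, -17, -17]
dup  → [-17, -17, -17, -17, -17]
rot  → [-17, -17, -17, -17, -17]
/    → [-17, -17, -17, 1]
*    → [-17, -17, -17]
dup  → [-17, -17, -17, -17]
dup  → [-17, -17, -17, -17, -17]
drop → [-17, -17, -17, -17]
over → [-17, -17, -17, -17, -17]
+    → [-17, -17, -17, -34]
rot  → [-17, -17, -34, -17]
+    → [-17, -17, -51]
*    → [-17, 867]
swap → [867, -17]
/    → [-51]
-1   → [-51, -1]
over → [-51, -1, -51]
+    → [-51, -52]
drop → [-51]
drop → []
8    → [8]
drop → []
-5   → [-5]

-5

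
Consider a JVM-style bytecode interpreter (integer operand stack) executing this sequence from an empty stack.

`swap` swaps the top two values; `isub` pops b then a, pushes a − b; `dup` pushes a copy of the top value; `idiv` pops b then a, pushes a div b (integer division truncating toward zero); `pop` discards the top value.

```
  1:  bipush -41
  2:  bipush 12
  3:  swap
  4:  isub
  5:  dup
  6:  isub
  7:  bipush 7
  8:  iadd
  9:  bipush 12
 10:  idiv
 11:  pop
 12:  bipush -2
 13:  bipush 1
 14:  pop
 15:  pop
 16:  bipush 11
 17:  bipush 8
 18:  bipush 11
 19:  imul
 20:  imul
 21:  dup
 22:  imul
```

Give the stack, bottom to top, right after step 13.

[-2, 1]

bipush -41 : -41
bipush 12  : -41 12
swap       : 12 -41
isub       : 53
dup        : 53 53
isub       : 0
bipush 7   : 0 7
iadd       : 7
bipush 12  : 7 12
idiv       : 0
pop        : (empty)
bipush -2  : -2
bipush 1   : -2 1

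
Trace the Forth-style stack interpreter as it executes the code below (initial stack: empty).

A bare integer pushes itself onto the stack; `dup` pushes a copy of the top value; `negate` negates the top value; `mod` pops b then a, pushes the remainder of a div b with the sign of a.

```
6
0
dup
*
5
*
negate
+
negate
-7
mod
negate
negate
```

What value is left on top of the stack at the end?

-6

6      -> 6
0      -> 6 0
dup    -> 6 0 0
*      -> 6 0
5      -> 6 0 5
*      -> 6 0
negate -> 6 0
+      -> 6
negate -> -6
-7     -> -6 -7
mod    -> -6
negate -> 6
negate -> -6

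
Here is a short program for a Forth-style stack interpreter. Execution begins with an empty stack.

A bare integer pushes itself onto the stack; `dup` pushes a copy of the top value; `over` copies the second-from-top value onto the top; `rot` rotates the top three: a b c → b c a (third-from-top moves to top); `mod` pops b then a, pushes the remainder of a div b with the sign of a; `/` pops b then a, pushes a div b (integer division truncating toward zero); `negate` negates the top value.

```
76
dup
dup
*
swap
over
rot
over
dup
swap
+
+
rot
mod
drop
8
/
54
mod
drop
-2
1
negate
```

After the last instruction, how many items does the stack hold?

76     : 76
dup    : 76 76
dup    : 76 76 76
*      : 76 5776
swap   : 5776 76
over   : 5776 76 5776
rot    : 76 5776 5776
over   : 76 5776 5776 5776
dup    : 76 5776 5776 5776 5776
swap   : 76 5776 5776 5776 5776
+      : 76 5776 5776 11552
+      : 76 5776 17328
rot    : 5776 17328 76
mod    : 5776 0
drop   : 5776
8      : 5776 8
/      : 722
54     : 722 54
mod    : 20
drop   : (empty)
-2     : -2
1      : -2 1
negate : -2 -1

2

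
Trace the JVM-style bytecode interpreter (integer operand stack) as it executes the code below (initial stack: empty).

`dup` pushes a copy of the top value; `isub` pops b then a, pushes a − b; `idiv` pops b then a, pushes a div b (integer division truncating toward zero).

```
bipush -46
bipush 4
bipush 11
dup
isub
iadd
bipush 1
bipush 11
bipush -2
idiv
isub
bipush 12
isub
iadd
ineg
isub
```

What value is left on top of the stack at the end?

-48

bipush -46  [-46]
bipush 4    [-46, 4]
bipush 11   [-46, 4, 11]
dup         [-46, 4, 11, 11]
isub        [-46, 4, 0]
iadd        [-46, 4]
bipush 1    [-46, 4, 1]
bipush 11   [-46, 4, 1, 11]
bipush -2   [-46, 4, 1, 11, -2]
idiv        [-46, 4, 1, -5]
isub        [-46, 4, 6]
bipush 12   [-46, 4, 6, 12]
isub        [-46, 4, -6]
iadd        [-46, -2]
ineg        [-46, 2]
isub        [-48]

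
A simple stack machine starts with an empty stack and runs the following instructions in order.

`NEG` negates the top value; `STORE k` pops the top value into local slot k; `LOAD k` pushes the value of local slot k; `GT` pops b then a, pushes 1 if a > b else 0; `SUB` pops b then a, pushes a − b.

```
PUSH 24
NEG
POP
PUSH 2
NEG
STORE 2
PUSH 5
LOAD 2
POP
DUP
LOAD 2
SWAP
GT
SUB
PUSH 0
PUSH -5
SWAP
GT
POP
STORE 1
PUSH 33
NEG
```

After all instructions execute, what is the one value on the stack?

PUSH 24 → 24
NEG     → -24
POP     → (empty)
PUSH 2  → 2
NEG     → -2
STORE 2 → (empty)
PUSH 5  → 5
LOAD 2  → 5 -2
POP     → 5
DUP     → 5 5
LOAD 2  → 5 5 -2
SWAP    → 5 -2 5
GT      → 5 0
SUB     → 5
PUSH 0  → 5 0
PUSH -5 → 5 0 -5
SWAP    → 5 -5 0
GT      → 5 0
POP     → 5
STORE 1 → (empty)
PUSH 33 → 33
NEG     → -33

-33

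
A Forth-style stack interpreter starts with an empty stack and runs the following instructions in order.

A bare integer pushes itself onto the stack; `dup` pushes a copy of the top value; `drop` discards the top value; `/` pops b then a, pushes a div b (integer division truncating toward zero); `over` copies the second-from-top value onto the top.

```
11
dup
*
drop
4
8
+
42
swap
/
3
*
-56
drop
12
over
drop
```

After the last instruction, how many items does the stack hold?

2

11   -> 11
dup  -> 11 11
*    -> 121
drop -> (empty)
4    -> 4
8    -> 4 8
+    -> 12
42   -> 12 42
swap -> 42 12
/    -> 3
3    -> 3 3
*    -> 9
-56  -> 9 -56
drop -> 9
12   -> 9 12
over -> 9 12 9
drop -> 9 12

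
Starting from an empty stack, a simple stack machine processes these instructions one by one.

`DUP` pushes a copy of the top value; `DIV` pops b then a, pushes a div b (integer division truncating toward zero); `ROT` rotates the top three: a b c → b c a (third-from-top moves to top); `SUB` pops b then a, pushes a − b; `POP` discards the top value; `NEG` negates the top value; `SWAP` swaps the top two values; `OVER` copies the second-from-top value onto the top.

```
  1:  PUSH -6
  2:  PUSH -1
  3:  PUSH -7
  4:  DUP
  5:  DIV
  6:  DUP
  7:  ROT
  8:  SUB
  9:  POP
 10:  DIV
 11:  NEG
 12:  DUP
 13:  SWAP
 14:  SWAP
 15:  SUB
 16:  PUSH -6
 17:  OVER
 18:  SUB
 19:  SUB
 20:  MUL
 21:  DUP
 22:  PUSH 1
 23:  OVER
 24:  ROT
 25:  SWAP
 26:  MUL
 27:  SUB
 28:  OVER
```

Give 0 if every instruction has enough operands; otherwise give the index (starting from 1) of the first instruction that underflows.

20

PUSH -6 -> -6
PUSH -1 -> -6 -1
PUSH -7 -> -6 -1 -7
DUP     -> -6 -1 -7 -7
DIV     -> -6 -1 1
DUP     -> -6 -1 1 1
ROT     -> -6 1 1 -1
SUB     -> -6 1 2
POP     -> -6 1
DIV     -> -6
NEG     -> 6
DUP     -> 6 6
SWAP    -> 6 6
SWAP    -> 6 6
SUB     -> 0
PUSH -6 -> 0 -6
OVER    -> 0 -6 0
SUB     -> 0 -6
SUB     -> 6
MUL  — needs 2 operands, stack has 1 → underflow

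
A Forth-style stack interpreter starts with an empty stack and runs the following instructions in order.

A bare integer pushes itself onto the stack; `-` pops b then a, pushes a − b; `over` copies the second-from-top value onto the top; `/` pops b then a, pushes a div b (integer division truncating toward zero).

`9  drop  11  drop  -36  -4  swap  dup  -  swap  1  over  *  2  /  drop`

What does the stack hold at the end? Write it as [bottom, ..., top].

9    -> [9]
drop -> []
11   -> [11]
drop -> []
-36  -> [-36]
-4   -> [-36, -4]
swap -> [-4, -36]
dup  -> [-4, -36, -36]
-    -> [-4, 0]
swap -> [0, -4]
1    -> [0, -4, 1]
over -> [0, -4, 1, -4]
*    -> [0, -4, -4]
2    -> [0, -4, -4, 2]
/    -> [0, -4, -2]
drop -> [0, -4]

[0, -4]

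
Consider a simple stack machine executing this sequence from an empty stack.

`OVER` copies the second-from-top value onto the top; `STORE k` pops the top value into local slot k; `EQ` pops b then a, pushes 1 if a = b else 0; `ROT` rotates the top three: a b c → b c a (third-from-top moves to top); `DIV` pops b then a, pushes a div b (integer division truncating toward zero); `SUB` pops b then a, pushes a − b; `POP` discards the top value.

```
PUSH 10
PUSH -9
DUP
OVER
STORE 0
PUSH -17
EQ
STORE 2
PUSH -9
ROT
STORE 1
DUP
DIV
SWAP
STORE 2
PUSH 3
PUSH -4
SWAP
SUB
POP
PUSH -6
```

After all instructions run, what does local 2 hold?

-9

PUSH 10   10
PUSH -9   10 -9
DUP       10 -9 -9
OVER      10 -9 -9 -9
STORE 0   10 -9 -9
PUSH -17  10 -9 -9 -17
EQ        10 -9 0
STORE 2   10 -9
PUSH -9   10 -9 -9
ROT       -9 -9 10
STORE 1   -9 -9
DUP       -9 -9 -9
DIV       -9 1
SWAP      1 -9
STORE 2   1
PUSH 3    1 3
PUSH -4   1 3 -4
SWAP      1 -4 3
SUB       1 -7
POP       1
PUSH -6   1 -6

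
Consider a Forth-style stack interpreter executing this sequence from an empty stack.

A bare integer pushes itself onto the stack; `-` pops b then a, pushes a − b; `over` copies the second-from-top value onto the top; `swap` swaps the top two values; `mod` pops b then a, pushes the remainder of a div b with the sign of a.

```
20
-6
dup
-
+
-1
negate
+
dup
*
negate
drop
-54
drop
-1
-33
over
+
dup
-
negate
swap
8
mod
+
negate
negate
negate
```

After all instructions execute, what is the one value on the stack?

1

20     -> [20]
-6     -> [20, -6]
dup    -> [20, -6, -6]
-      -> [20, 0]
+      -> [20]
-1     -> [20, -1]
negate -> [20, 1]
+      -> [21]
dup    -> [21, 21]
*      -> [441]
negate -> [-441]
drop   -> []
-54    -> [-54]
drop   -> []
-1     -> [-1]
-33    -> [-1, -33]
over   -> [-1, -33, -1]
+      -> [-1, -34]
dup    -> [-1, -34, -34]
-      -> [-1, 0]
negate -> [-1, 0]
swap   -> [0, -1]
8      -> [0, -1, 8]
mod    -> [0, -1]
+      -> [-1]
negate -> [1]
negate -> [-1]
negate -> [1]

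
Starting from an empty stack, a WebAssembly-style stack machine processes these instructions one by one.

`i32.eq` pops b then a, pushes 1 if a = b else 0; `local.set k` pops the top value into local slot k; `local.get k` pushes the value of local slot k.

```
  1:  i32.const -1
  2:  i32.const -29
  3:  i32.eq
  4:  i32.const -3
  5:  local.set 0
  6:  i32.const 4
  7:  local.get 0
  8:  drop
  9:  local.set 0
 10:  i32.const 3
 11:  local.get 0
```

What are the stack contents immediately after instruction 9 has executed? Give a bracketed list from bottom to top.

[0]

i32.const -1   [-1]
i32.const -29  [-1, -29]
i32.eq         [0]
i32.const -3   [0, -3]
local.set 0    [0]
i32.const 4    [0, 4]
local.get 0    [0, 4, -3]
drop           [0, 4]
local.set 0    [0]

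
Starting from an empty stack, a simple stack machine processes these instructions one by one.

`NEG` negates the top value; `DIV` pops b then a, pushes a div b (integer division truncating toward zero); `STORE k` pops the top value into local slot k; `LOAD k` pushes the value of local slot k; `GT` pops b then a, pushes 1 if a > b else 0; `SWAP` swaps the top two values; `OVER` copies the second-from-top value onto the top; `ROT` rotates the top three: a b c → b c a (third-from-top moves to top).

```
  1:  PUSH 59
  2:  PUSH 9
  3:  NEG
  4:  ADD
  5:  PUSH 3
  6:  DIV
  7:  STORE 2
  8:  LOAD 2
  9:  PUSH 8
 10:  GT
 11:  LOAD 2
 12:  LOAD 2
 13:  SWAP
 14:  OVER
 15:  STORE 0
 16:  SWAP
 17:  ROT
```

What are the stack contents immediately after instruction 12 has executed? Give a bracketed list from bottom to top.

PUSH 59 : 59
PUSH 9  : 59 9
NEG     : 59 -9
ADD     : 50
PUSH 3  : 50 3
DIV     : 16
STORE 2 : (empty)
LOAD 2  : 16
PUSH 8  : 16 8
GT      : 1
LOAD 2  : 1 16
LOAD 2  : 1 16 16

[1, 16, 16]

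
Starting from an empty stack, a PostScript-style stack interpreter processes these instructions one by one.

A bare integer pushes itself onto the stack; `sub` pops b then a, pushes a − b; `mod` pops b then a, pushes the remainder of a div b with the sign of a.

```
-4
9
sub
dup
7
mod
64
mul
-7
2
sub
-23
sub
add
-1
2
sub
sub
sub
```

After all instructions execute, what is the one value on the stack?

-4  : [-4]
9   : [-4, 9]
sub : [-13]
dup : [-13, -13]
7   : [-13, -13, 7]
mod : [-13, -6]
64  : [-13, -6, 64]
mul : [-13, -384]
-7  : [-13, -384, -7]
2   : [-13, -384, -7, 2]
sub : [-13, -384, -9]
-23 : [-13, -384, -9, -23]
sub : [-13, -384, 14]
add : [-13, -370]
-1  : [-13, -370, -1]
2   : [-13, -370, -1, 2]
sub : [-13, -370, -3]
sub : [-13, -367]
sub : [354]

354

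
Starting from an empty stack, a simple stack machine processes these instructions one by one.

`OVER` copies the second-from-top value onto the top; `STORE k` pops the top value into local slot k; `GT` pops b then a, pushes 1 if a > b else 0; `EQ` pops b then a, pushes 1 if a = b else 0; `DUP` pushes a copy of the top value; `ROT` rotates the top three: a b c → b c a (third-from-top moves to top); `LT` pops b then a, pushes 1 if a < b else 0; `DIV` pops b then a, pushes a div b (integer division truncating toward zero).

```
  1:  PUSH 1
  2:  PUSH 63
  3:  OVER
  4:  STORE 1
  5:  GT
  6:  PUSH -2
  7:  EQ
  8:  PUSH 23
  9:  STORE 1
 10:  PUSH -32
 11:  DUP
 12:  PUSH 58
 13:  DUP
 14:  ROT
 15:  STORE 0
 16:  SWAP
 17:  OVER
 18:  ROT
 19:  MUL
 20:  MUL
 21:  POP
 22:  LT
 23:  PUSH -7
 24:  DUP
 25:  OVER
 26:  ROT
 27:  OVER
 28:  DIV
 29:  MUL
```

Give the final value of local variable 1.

23

PUSH 1   -> 1
PUSH 63  -> 1 63
OVER     -> 1 63 1
STORE 1  -> 1 63
GT       -> 0
PUSH -2  -> 0 -2
EQ       -> 0
PUSH 23  -> 0 23
STORE 1  -> 0
PUSH -32 -> 0 -32
DUP      -> 0 -32 -32
PUSH 58  -> 0 -32 -32 58
DUP      -> 0 -32 -32 58 58
ROT      -> 0 -32 58 58 -32
STORE 0  -> 0 -32 58 58
SWAP     -> 0 -32 58 58
OVER     -> 0 -32 58 58 58
ROT      -> 0 -32 58 58 58
MUL      -> 0 -32 58 3364
MUL      -> 0 -32 195112
POP      -> 0 -32
LT       -> 0
PUSH -7  -> 0 -7
DUP      -> 0 -7 -7
OVER     -> 0 -7 -7 -7
ROT      -> 0 -7 -7 -7
OVER     -> 0 -7 -7 -7 -7
DIV      -> 0 -7 -7 1
MUL      -> 0 -7 -7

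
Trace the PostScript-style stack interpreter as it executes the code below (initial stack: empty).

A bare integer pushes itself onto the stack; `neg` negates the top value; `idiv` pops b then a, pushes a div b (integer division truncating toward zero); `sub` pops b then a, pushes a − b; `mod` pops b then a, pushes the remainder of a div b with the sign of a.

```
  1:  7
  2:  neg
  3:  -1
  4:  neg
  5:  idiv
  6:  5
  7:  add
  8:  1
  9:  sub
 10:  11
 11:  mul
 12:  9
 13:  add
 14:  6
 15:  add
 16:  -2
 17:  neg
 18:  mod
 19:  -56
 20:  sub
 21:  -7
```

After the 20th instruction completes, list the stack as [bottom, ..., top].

[56]

7    -> 7
neg  -> -7
-1   -> -7 -1
neg  -> -7 1
idiv -> -7
5    -> -7 5
add  -> -2
1    -> -2 1
sub  -> -3
11   -> -3 11
mul  -> -33
9    -> -33 9
add  -> -24
6    -> -24 6
add  -> -18
-2   -> -18 -2
neg  -> -18 2
mod  -> 0
-56  -> 0 -56
sub  -> 56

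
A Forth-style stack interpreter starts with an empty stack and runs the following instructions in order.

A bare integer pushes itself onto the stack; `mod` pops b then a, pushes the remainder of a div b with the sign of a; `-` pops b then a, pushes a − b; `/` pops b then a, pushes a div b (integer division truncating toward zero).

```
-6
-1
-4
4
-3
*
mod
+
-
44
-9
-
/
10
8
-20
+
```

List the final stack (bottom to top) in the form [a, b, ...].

-6  → -6
-1  → -6 -1
-4  → -6 -1 -4
4   → -6 -1 -4 4
-3  → -6 -1 -4 4 -3
*   → -6 -1 -4 -12
mod → -6 -1 -4
+   → -6 -5
-   → -1
44  → -1 44
-9  → -1 44 -9
-   → -1 53
/   → 0
10  → 0 10
8   → 0 10 8
-20 → 0 10 8 -20
+   → 0 10 -12

[0, 10, -12]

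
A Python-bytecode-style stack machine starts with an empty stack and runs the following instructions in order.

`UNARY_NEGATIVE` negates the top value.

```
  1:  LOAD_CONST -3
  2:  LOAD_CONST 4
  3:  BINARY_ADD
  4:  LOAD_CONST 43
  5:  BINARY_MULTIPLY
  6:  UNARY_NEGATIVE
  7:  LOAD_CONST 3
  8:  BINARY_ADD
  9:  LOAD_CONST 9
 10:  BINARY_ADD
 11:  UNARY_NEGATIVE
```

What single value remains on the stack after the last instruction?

31

LOAD_CONST -3    -3
LOAD_CONST 4     -3 4
BINARY_ADD       1
LOAD_CONST 43    1 43
BINARY_MULTIPLY  43
UNARY_NEGATIVE   -43
LOAD_CONST 3     -43 3
BINARY_ADD       -40
LOAD_CONST 9     -40 9
BINARY_ADD       -31
UNARY_NEGATIVE   31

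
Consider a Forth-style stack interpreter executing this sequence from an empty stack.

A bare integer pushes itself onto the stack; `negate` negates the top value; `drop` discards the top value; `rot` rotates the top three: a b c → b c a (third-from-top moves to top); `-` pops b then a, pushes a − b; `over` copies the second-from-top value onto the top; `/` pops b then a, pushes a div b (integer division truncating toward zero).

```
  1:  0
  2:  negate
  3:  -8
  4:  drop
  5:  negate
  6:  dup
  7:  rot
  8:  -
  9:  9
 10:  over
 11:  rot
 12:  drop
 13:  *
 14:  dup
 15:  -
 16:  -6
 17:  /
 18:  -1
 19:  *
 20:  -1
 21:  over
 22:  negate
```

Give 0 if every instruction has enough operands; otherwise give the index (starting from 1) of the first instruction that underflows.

0      : [0]
negate : [0]
-8     : [0, -8]
drop   : [0]
negate : [0]
dup    : [0, 0]
rot  — needs 3 operands, stack has 2 → underflow

7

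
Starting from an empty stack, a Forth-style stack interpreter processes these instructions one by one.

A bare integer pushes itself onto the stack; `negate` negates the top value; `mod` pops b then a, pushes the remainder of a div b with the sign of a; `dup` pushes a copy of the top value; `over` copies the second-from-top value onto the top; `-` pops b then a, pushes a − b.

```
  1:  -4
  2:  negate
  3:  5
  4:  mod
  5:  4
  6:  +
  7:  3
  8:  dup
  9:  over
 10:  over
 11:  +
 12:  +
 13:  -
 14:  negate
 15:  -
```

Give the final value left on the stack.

-4      [-4]
negate  [4]
5       [4, 5]
mod     [4]
4       [4, 4]
+       [8]
3       [8, 3]
dup     [8, 3, 3]
over    [8, 3, 3, 3]
over    [8, 3, 3, 3, 3]
+       [8, 3, 3, 6]
+       [8, 3, 9]
-       [8, -6]
negate  [8, 6]
-       [2]

2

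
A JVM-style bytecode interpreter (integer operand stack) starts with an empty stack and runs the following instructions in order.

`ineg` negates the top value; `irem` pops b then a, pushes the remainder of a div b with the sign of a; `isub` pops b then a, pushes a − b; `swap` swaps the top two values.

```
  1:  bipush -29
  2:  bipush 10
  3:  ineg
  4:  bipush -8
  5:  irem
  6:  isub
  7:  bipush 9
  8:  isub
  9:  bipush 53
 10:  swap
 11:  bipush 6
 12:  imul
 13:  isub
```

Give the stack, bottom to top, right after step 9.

[-36, 53]

bipush -29  -29
bipush 10   -29 10
ineg        -29 -10
bipush -8   -29 -10 -8
irem        -29 -2
isub        -27
bipush 9    -27 9
isub        -36
bipush 53   -36 53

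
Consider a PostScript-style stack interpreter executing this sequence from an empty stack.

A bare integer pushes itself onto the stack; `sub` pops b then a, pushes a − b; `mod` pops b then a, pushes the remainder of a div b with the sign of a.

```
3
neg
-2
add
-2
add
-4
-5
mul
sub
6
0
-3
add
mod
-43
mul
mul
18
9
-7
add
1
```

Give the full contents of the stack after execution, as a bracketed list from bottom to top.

[0, 18, 2, 1]

3   : 3
neg : -3
-2  : -3 -2
add : -5
-2  : -5 -2
add : -7
-4  : -7 -4
-5  : -7 -4 -5
mul : -7 20
sub : -27
6   : -27 6
0   : -27 6 0
-3  : -27 6 0 -3
add : -27 6 -3
mod : -27 0
-43 : -27 0 -43
mul : -27 0
mul : 0
18  : 0 18
9   : 0 18 9
-7  : 0 18 9 -7
add : 0 18 2
1   : 0 18 2 1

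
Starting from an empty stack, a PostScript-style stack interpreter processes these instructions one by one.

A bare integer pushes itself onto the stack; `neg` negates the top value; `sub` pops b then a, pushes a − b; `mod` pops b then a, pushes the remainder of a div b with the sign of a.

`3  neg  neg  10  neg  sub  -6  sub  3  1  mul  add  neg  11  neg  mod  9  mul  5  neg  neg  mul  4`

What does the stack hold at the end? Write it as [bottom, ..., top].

3   -> [3]
neg -> [-3]
neg -> [3]
10  -> [3, 10]
neg -> [3, -10]
sub -> [13]
-6  -> [13, -6]
sub -> [19]
3   -> [19, 3]
1   -> [19, 3, 1]
mul -> [19, 3]
add -> [22]
neg -> [-22]
11  -> [-22, 11]
neg -> [-22, -11]
mod -> [0]
9   -> [0, 9]
mul -> [0]
5   -> [0, 5]
neg -> [0, -5]
neg -> [0, 5]
mul -> [0]
4   -> [0, 4]

[0, 4]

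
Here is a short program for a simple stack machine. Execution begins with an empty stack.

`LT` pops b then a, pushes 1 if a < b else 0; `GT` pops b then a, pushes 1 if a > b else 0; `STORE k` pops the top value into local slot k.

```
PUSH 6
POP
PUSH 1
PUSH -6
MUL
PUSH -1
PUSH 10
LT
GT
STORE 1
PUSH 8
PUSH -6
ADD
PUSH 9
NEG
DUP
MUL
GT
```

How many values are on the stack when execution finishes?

PUSH 6   6
POP      (empty)
PUSH 1   1
PUSH -6  1 -6
MUL      -6
PUSH -1  -6 -1
PUSH 10  -6 -1 10
LT       -6 1
GT       0
STORE 1  (empty)
PUSH 8   8
PUSH -6  8 -6
ADD      2
PUSH 9   2 9
NEG      2 -9
DUP      2 -9 -9
MUL      2 81
GT       0

1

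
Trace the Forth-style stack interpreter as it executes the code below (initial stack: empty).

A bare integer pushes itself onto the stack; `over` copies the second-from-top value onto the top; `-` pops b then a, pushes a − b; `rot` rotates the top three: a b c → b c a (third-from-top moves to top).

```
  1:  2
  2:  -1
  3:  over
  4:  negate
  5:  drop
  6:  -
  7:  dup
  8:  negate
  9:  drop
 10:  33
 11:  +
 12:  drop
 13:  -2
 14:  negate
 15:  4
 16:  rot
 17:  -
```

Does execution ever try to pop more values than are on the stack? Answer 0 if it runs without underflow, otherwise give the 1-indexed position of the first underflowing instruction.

16

2      → 2
-1     → 2 -1
over   → 2 -1 2
negate → 2 -1 -2
drop   → 2 -1
-      → 3
dup    → 3 3
negate → 3 -3
drop   → 3
33     → 3 33
+      → 36
drop   → (empty)
-2     → -2
negate → 2
4      → 2 4
rot  — needs 3 operands, stack has 2 → underflow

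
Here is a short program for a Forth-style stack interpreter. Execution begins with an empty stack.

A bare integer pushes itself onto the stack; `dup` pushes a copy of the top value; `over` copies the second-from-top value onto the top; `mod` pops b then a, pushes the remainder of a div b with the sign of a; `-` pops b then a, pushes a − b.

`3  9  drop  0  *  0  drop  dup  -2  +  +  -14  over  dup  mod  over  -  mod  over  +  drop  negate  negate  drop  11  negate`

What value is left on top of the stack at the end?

-11

3      -> [3]
9      -> [3, 9]
drop   -> [3]
0      -> [3, 0]
*      -> [0]
0      -> [0, 0]
drop   -> [0]
dup    -> [0, 0]
-2     -> [0, 0, -2]
+      -> [0, -2]
+      -> [-2]
-14    -> [-2, -14]
over   -> [-2, -14, -2]
dup    -> [-2, -14, -2, -2]
mod    -> [-2, -14, 0]
over   -> [-2, -14, 0, -14]
-      -> [-2, -14, 14]
mod    -> [-2, 0]
over   -> [-2, 0, -2]
+      -> [-2, -2]
drop   -> [-2]
negate -> [2]
negate -> [-2]
drop   -> []
11     -> [11]
negate -> [-11]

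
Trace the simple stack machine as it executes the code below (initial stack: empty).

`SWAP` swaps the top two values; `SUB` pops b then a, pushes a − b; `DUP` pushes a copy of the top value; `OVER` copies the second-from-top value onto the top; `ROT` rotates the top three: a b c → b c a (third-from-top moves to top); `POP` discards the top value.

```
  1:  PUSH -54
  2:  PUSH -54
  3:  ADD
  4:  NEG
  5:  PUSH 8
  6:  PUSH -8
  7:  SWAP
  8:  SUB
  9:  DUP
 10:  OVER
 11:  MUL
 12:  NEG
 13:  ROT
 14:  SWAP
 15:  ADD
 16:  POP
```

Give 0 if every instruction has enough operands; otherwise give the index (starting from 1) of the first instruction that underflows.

0

PUSH -54 : [-54]
PUSH -54 : [-54, -54]
ADD      : [-108]
NEG      : [108]
PUSH 8   : [108, 8]
PUSH -8  : [108, 8, -8]
SWAP     : [108, -8, 8]
SUB      : [108, -16]
DUP      : [108, -16, -16]
OVER     : [108, -16, -16, -16]
MUL      : [108, -16, 256]
NEG      : [108, -16, -256]
ROT      : [-16, -256, 108]
SWAP     : [-16, 108, -256]
ADD      : [-16, -148]
POP      : [-16]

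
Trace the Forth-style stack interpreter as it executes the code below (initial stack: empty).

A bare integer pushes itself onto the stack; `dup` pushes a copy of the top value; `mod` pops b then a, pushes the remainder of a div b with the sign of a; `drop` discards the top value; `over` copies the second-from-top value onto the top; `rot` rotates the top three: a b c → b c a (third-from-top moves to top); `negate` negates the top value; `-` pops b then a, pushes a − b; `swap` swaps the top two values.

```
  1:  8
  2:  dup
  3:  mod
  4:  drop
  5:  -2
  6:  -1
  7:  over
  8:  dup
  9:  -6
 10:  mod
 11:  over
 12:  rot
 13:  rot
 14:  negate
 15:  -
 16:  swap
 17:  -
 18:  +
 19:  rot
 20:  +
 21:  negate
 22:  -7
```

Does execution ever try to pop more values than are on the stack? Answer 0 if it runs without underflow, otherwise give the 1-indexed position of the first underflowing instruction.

8      → [8]
dup    → [8, 8]
mod    → [0]
drop   → []
-2     → [-2]
-1     → [-2, -1]
over   → [-2, -1, -2]
dup    → [-2, -1, -2, -2]
-6     → [-2, -1, -2, -2, -6]
mod    → [-2, -1, -2, -2]
over   → [-2, -1, -2, -2, -2]
rot    → [-2, -1, -2, -2, -2]
rot    → [-2, -1, -2, -2, -2]
negate → [-2, -1, -2, -2, 2]
-      → [-2, -1, -2, -4]
swap   → [-2, -1, -4, -2]
-      → [-2, -1, -2]
+      → [-2, -3]
rot  — needs 3 operands, stack has 2 → underflow

19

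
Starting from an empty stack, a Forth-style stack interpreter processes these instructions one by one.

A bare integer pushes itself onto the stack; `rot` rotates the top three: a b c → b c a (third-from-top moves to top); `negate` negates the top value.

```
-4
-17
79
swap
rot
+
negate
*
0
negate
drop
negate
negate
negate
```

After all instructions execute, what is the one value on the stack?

-1659

-4     → -4
-17    → -4 -17
79     → -4 -17 79
swap   → -4 79 -17
rot    → 79 -17 -4
+      → 79 -21
negate → 79 21
*      → 1659
0      → 1659 0
negate → 1659 0
drop   → 1659
negate → -1659
negate → 1659
negate → -1659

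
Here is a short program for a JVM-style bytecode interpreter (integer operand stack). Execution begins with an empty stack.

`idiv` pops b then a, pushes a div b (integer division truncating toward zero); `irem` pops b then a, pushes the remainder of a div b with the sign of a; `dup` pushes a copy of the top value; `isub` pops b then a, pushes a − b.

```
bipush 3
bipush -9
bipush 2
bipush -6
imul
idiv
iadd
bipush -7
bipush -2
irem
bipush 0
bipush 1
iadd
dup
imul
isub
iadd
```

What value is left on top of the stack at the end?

bipush 3  → 3
bipush -9 → 3 -9
bipush 2  → 3 -9 2
bipush -6 → 3 -9 2 -6
imul      → 3 -9 -12
idiv      → 3 0
iadd      → 3
bipush -7 → 3 -7
bipush -2 → 3 -7 -2
irem      → 3 -1
bipush 0  → 3 -1 0
bipush 1  → 3 -1 0 1
iadd      → 3 -1 1
dup       → 3 -1 1 1
imul      → 3 -1 1
isub      → 3 -2
iadd      → 1

1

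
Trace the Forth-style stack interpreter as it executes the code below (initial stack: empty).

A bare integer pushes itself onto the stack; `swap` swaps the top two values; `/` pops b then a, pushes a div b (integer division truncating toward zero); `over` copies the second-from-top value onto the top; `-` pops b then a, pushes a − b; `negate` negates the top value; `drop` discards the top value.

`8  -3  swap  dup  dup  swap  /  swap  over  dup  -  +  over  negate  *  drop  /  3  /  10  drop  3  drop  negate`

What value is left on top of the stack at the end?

8      → [8]
-3     → [8, -3]
swap   → [-3, 8]
dup    → [-3, 8, 8]
dup    → [-3, 8, 8, 8]
swap   → [-3, 8, 8, 8]
/      → [-3, 8, 1]
swap   → [-3, 1, 8]
over   → [-3, 1, 8, 1]
dup    → [-3, 1, 8, 1, 1]
-      → [-3, 1, 8, 0]
+      → [-3, 1, 8]
over   → [-3, 1, 8, 1]
negate → [-3, 1, 8, -1]
*      → [-3, 1, -8]
drop   → [-3, 1]
/      → [-3]
3      → [-3, 3]
/      → [-1]
10     → [-1, 10]
drop   → [-1]
3      → [-1, 3]
drop   → [-1]
negate → [1]

1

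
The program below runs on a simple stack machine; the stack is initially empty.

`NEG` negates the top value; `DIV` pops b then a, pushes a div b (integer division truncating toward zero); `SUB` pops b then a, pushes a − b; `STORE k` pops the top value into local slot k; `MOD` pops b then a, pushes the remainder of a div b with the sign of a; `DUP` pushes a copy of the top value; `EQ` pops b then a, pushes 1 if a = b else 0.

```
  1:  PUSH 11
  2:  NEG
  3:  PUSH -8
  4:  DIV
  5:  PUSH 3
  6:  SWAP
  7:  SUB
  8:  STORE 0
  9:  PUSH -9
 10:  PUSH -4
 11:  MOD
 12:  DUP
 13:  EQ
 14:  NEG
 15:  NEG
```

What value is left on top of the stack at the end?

PUSH 11  [11]
NEG      [-11]
PUSH -8  [-11, -8]
DIV      [1]
PUSH 3   [1, 3]
SWAP     [3, 1]
SUB      [2]
STORE 0  []
PUSH -9  [-9]
PUSH -4  [-9, -4]
MOD      [-1]
DUP      [-1, -1]
EQ       [1]
NEG      [-1]
NEG      [1]

1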